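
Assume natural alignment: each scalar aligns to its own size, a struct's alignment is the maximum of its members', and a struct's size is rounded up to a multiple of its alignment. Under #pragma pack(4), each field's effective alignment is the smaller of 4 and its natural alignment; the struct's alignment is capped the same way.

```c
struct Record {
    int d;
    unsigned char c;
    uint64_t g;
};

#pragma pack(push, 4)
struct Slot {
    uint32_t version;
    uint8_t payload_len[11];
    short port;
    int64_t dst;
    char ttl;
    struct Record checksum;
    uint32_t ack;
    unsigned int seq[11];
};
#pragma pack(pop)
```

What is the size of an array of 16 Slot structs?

1536

Record: 0..4  d  (4B, 4-aligned); 4..5  c  (1B, 1-aligned); 5..8  -- padding (3B); 8..16  g  (8B, 8-aligned); sizeof = 16, alignof = 8
0..4  version  (4B, 4-aligned)
4..15  payload_len  (11B, 1-aligned)
15..16  -- padding (1B)
16..18  port  (2B, 2-aligned)
18..20  -- padding (2B)
20..28  dst  (8B, 4-aligned)
28..29  ttl  (1B, 1-aligned)
29..32  -- padding (3B)
32..48  checksum  (16B, 4-aligned)
48..52  ack  (4B, 4-aligned)
52..96  seq  (44B, 4-aligned)
sizeof = 96, alignof = 4
array of 16: 16 × 96 = 1536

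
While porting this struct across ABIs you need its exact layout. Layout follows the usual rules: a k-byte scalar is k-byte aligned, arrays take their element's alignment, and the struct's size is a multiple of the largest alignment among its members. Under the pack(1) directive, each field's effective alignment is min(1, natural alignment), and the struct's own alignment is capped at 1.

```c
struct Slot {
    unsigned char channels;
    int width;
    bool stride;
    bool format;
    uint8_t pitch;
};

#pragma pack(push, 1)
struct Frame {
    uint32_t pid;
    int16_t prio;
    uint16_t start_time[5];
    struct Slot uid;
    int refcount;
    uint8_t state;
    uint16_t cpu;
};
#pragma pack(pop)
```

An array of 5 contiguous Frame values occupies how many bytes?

175

Slot: 0..1  channels  (1B, 1-aligned); 1..4  -- padding (3B); 4..8  width  (4B, 4-aligned); 8..9  stride  (1B, 1-aligned); 9..10  format  (1B, 1-aligned); 10..11  pitch  (1B, 1-aligned); 11..12  -- tail padding (1B); sizeof = 12, alignof = 4
0..4  pid  (4B, 1-aligned)
4..6  prio  (2B, 1-aligned)
6..16  start_time  (10B, 1-aligned)
16..28  uid  (12B, 1-aligned)
28..32  refcount  (4B, 1-aligned)
32..33  state  (1B, 1-aligned)
33..35  cpu  (2B, 1-aligned)
sizeof = 35, alignof = 1
array of 5: 5 × 35 = 175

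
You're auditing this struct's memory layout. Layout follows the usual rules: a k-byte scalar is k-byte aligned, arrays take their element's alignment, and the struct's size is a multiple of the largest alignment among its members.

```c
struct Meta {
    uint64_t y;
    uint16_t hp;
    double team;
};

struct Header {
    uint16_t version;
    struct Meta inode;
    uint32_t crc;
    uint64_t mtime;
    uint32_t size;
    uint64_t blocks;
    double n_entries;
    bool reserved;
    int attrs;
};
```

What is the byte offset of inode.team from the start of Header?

Meta: @0: y [8B, align 8] → 8; @8: hp [2B, align 2] → 10; +6 pad (align 8); @16: team [8B, align 8] → 24; size 24, align 8
@0: version [2B, align 2] → 2
+6 pad (align 8)
@8: inode [24B, align 8] → 32
within Meta: team at 16
8 + 16 = 24

24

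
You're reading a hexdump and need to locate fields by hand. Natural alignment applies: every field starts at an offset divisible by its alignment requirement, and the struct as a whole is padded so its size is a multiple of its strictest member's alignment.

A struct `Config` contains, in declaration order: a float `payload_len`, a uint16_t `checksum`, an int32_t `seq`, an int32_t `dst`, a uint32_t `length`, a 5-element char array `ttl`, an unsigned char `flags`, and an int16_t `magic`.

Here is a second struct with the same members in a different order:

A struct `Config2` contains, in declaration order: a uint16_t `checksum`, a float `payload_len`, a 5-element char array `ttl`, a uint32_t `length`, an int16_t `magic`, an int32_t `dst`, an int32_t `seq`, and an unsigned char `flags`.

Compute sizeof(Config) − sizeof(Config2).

@0: payload_len [4B, align 4] → 4
@4: checksum [2B, align 2] → 6
+2 pad (align 4)
@8: seq [4B, align 4] → 12
@12: dst [4B, align 4] → 16
@16: length [4B, align 4] → 20
@20: ttl [5B, align 1] → 25
@25: flags [1B, align 1] → 26
@26: magic [2B, align 2] → 28
size 28, align 4
— Config2 —
@0: checksum [2B, align 2] → 2
+2 pad (align 4)
@4: payload_len [4B, align 4] → 8
@8: ttl [5B, align 1] → 13
+3 pad (align 4)
@16: length [4B, align 4] → 20
@20: magic [2B, align 2] → 22
+2 pad (align 4)
@24: dst [4B, align 4] → 28
@28: seq [4B, align 4] → 32
@32: flags [1B, align 1] → 33
+3 tail pad (align 4)
size 36, align 4
28 − 36 = -8

-8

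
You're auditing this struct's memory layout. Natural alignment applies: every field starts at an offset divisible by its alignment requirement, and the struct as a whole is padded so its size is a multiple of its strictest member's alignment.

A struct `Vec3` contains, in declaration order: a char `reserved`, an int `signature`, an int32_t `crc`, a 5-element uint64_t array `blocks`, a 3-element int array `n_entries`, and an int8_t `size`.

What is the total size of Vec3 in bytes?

72

0..1  reserved  (1B, 1-aligned)
1..4  -- padding (3B)
4..8  signature  (4B, 4-aligned)
8..12  crc  (4B, 4-aligned)
12..16  -- padding (4B)
16..56  blocks  (40B, 8-aligned)
56..68  n_entries  (12B, 4-aligned)
68..69  size  (1B, 1-aligned)
69..72  -- tail padding (3B)
sizeof = 72, alignof = 8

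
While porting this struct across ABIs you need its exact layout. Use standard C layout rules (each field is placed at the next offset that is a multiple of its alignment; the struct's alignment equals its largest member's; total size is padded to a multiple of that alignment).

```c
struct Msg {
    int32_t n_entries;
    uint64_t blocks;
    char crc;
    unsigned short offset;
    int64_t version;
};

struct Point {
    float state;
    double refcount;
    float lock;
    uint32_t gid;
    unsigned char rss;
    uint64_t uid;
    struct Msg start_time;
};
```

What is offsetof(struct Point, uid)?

Msg: 0..4  n_entries  (4B, 4-aligned); 4..8  -- padding (4B); 8..16  blocks  (8B, 8-aligned); 16..17  crc  (1B, 1-aligned); 17..18  -- padding (1B); 18..20  offset  (2B, 2-aligned); 20..24  -- padding (4B); 24..32  version  (8B, 8-aligned); sizeof = 32, alignof = 8
0..4  state  (4B, 4-aligned)
4..8  -- padding (4B)
8..16  refcount  (8B, 8-aligned)
16..20  lock  (4B, 4-aligned)
20..24  gid  (4B, 4-aligned)
24..25  rss  (1B, 1-aligned)
25..32  -- padding (7B)
32..40  uid  (8B, 8-aligned)

32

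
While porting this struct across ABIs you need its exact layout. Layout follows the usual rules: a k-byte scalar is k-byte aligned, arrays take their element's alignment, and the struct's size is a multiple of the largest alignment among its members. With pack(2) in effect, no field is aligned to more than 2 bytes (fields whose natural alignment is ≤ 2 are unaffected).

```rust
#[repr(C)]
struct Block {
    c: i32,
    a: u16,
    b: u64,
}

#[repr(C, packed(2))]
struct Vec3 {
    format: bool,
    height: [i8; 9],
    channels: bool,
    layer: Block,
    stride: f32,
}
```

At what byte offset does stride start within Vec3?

28

Block: @0: c [4B, align 4] → 4; @4: a [2B, align 2] → 6; +2 pad (align 8); @8: b [8B, align 8] → 16; size 16, align 8
@0: format [1B, align 1] → 1
@1: height [9B, align 1] → 10
@10: channels [1B, align 1] → 11
+1 pad (align 2)
@12: layer [16B, align 2] → 28
@28: stride [4B, align 2] → 32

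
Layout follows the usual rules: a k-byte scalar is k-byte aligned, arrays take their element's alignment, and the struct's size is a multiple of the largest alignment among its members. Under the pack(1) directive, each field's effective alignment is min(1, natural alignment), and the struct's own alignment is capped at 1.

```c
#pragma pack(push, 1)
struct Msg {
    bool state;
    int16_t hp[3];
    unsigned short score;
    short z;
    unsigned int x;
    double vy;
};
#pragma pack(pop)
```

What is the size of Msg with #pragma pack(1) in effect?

0..1  state  (1B, 1-aligned)
1..7  hp  (6B, 1-aligned)
7..9  score  (2B, 1-aligned)
9..11  z  (2B, 1-aligned)
11..15  x  (4B, 1-aligned)
15..23  vy  (8B, 1-aligned)
sizeof = 23, alignof = 1

23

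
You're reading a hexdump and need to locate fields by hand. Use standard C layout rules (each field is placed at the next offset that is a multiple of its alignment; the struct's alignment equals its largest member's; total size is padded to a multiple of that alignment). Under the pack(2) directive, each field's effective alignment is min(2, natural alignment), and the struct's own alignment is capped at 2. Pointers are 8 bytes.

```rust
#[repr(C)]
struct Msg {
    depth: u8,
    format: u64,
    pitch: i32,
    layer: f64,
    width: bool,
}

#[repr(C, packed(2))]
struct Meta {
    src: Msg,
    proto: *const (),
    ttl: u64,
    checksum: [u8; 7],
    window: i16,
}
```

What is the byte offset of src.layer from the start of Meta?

Msg: 0..1  depth  (1B, 1-aligned); 1..8  -- padding (7B); 8..16  format  (8B, 8-aligned); 16..20  pitch  (4B, 4-aligned); 20..24  -- padding (4B); 24..32  layer  (8B, 8-aligned); 32..33  width  (1B, 1-aligned); 33..40  -- tail padding (7B); sizeof = 40, alignof = 8
0..40  src  (40B, 2-aligned)
within Msg: layer at 24
0 + 24 = 24

24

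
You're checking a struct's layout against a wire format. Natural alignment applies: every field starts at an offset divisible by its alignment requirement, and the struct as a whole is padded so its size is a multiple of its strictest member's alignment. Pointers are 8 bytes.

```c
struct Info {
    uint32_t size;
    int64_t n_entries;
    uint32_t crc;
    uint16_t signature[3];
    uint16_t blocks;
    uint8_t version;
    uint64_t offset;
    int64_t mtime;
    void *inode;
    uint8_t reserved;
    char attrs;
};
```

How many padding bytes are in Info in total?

size at 0 (size 4, align 4) → ends 4
pad 4 to align 8 for n_entries
n_entries at 8 (size 8, align 8) → ends 16
crc at 16 (size 4, align 4) → ends 20
signature at 20 (size 6, align 2) → ends 26
blocks at 26 (size 2, align 2) → ends 28
version at 28 (size 1, align 1) → ends 29
pad 3 to align 8 for offset
offset at 32 (size 8, align 8) → ends 40
mtime at 40 (size 8, align 8) → ends 48
inode at 48 (size 8, align 8) → ends 56
reserved at 56 (size 1, align 1) → ends 57
attrs at 57 (size 1, align 1) → ends 58
tail pad 6 to reach multiple of 8
total 64 bytes, alignment 8
data bytes 51, size 64 → padding 13

13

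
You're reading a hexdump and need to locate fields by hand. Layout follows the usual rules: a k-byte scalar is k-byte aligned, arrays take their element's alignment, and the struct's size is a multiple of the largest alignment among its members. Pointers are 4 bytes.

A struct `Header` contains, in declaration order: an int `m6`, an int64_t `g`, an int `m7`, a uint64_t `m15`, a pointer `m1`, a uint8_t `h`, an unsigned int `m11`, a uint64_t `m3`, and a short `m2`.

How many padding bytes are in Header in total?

@0: m6 [4B, align 4] → 4
+4 pad (align 8)
@8: g [8B, align 8] → 16
@16: m7 [4B, align 4] → 20
+4 pad (align 8)
@24: m15 [8B, align 8] → 32
@32: m1 [4B, align 4] → 36
@36: h [1B, align 1] → 37
+3 pad (align 4)
@40: m11 [4B, align 4] → 44
+4 pad (align 8)
@48: m3 [8B, align 8] → 56
@56: m2 [2B, align 2] → 58
+6 tail pad (align 8)
size 64, align 8
data bytes 43, size 64 → padding 21

21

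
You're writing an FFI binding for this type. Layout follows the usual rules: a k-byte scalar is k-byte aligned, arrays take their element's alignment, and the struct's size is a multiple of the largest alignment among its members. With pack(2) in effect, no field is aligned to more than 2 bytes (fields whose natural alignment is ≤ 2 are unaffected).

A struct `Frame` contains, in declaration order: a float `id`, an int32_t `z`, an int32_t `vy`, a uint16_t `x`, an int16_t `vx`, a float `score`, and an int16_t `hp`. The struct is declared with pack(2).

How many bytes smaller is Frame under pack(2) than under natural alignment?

natural layout:
  id at 0 (size 4, align 4) → ends 4
  z at 4 (size 4, align 4) → ends 8
  vy at 8 (size 4, align 4) → ends 12
  x at 12 (size 2, align 2) → ends 14
  vx at 14 (size 2, align 2) → ends 16
  score at 16 (size 4, align 4) → ends 20
  hp at 20 (size 2, align 2) → ends 22
  tail pad 2 to reach multiple of 4
  total 24 bytes, alignment 4
packed(2) layout:
  id at 0 (size 4, align 2) → ends 4
  z at 4 (size 4, align 2) → ends 8
  vy at 8 (size 4, align 2) → ends 12
  x at 12 (size 2, align 2) → ends 14
  vx at 14 (size 2, align 2) → ends 16
  score at 16 (size 4, align 2) → ends 20
  hp at 20 (size 2, align 2) → ends 22
  total 22 bytes, alignment 2
24 − 22 = 2

2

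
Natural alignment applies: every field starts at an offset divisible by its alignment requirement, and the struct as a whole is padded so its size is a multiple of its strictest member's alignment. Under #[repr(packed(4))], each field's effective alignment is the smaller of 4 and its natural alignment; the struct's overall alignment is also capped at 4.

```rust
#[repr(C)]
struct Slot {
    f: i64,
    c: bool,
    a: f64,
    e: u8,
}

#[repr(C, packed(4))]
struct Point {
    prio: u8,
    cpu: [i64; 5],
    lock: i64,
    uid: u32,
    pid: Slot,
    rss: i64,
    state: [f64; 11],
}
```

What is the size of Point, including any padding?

Slot: 0..8  f  (8B, 8-aligned); 8..9  c  (1B, 1-aligned); 9..16  -- padding (7B); 16..24  a  (8B, 8-aligned); 24..25  e  (1B, 1-aligned); 25..32  -- tail padding (7B); sizeof = 32, alignof = 8
0..1  prio  (1B, 1-aligned)
1..4  -- padding (3B)
4..44  cpu  (40B, 4-aligned)
44..52  lock  (8B, 4-aligned)
52..56  uid  (4B, 4-aligned)
56..88  pid  (32B, 4-aligned)
88..96  rss  (8B, 4-aligned)
96..184  state  (88B, 4-aligned)
sizeof = 184, alignof = 4

184 bytes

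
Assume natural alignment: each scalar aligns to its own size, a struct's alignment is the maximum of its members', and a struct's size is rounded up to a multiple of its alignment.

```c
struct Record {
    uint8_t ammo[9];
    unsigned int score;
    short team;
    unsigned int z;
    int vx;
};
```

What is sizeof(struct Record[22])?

ammo at 0 (size 9, align 1) → ends 9
pad 3 to align 4 for score
score at 12 (size 4, align 4) → ends 16
team at 16 (size 2, align 2) → ends 18
pad 2 to align 4 for z
z at 20 (size 4, align 4) → ends 24
vx at 24 (size 4, align 4) → ends 28
total 28 bytes, alignment 4
array of 22: 22 × 28 = 616

616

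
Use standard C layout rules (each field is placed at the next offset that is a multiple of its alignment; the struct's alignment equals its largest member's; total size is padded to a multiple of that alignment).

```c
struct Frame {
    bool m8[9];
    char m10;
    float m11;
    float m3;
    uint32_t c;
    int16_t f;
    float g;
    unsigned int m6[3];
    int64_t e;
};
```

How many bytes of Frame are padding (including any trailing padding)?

8

m8 at 0 (size 9, align 1) → ends 9
m10 at 9 (size 1, align 1) → ends 10
pad 2 to align 4 for m11
m11 at 12 (size 4, align 4) → ends 16
m3 at 16 (size 4, align 4) → ends 20
c at 20 (size 4, align 4) → ends 24
f at 24 (size 2, align 2) → ends 26
pad 2 to align 4 for g
g at 28 (size 4, align 4) → ends 32
m6 at 32 (size 12, align 4) → ends 44
pad 4 to align 8 for e
e at 48 (size 8, align 8) → ends 56
total 56 bytes, alignment 8
data bytes 48, size 56 → padding 8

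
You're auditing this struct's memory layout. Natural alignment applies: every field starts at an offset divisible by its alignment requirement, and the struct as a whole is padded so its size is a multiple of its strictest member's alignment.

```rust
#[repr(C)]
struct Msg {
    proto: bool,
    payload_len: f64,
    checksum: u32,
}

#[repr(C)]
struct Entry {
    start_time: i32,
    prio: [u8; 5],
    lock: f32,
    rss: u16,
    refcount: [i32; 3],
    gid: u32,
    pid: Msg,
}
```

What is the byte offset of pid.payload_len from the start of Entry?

Msg: 0..1  proto  (1B, 1-aligned); 1..8  -- padding (7B); 8..16  payload_len  (8B, 8-aligned); 16..20  checksum  (4B, 4-aligned); 20..24  -- tail padding (4B); sizeof = 24, alignof = 8
0..4  start_time  (4B, 4-aligned)
4..9  prio  (5B, 1-aligned)
9..12  -- padding (3B)
12..16  lock  (4B, 4-aligned)
16..18  rss  (2B, 2-aligned)
18..20  -- padding (2B)
20..32  refcount  (12B, 4-aligned)
32..36  gid  (4B, 4-aligned)
36..40  -- padding (4B)
40..64  pid  (24B, 8-aligned)
within Msg: payload_len at 8
40 + 8 = 48

48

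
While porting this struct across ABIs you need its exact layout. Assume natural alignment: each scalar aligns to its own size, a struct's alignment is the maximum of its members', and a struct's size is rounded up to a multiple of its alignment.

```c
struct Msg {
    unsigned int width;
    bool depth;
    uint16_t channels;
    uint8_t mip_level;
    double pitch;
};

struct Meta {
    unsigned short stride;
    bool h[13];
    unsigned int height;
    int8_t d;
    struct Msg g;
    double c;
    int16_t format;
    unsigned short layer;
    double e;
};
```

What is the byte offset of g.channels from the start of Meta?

30

Msg: width at 0 (size 4, align 4) → ends 4; depth at 4 (size 1, align 1) → ends 5; pad 1 to align 2 for channels; channels at 6 (size 2, align 2) → ends 8; mip_level at 8 (size 1, align 1) → ends 9; pad 7 to align 8 for pitch; pitch at 16 (size 8, align 8) → ends 24; total 24 bytes, alignment 8
stride at 0 (size 2, align 2) → ends 2
h at 2 (size 13, align 1) → ends 15
pad 1 to align 4 for height
height at 16 (size 4, align 4) → ends 20
d at 20 (size 1, align 1) → ends 21
pad 3 to align 8 for g
g at 24 (size 24, align 8) → ends 48
within Msg: channels at 6
24 + 6 = 30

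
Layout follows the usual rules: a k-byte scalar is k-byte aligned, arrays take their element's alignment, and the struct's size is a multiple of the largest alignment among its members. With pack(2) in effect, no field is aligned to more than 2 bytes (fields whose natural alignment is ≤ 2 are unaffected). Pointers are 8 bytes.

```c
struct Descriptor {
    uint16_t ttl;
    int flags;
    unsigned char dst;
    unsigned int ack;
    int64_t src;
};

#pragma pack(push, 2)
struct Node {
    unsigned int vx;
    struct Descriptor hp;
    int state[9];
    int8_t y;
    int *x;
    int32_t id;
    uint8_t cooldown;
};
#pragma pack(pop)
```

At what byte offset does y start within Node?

Descriptor: @0: ttl [2B, align 2] → 2; +2 pad (align 4); @4: flags [4B, align 4] → 8; @8: dst [1B, align 1] → 9; +3 pad (align 4); @12: ack [4B, align 4] → 16; @16: src [8B, align 8] → 24; size 24, align 8
@0: vx [4B, align 2] → 4
@4: hp [24B, align 2] → 28
@28: state [36B, align 2] → 64
@64: y [1B, align 1] → 65

64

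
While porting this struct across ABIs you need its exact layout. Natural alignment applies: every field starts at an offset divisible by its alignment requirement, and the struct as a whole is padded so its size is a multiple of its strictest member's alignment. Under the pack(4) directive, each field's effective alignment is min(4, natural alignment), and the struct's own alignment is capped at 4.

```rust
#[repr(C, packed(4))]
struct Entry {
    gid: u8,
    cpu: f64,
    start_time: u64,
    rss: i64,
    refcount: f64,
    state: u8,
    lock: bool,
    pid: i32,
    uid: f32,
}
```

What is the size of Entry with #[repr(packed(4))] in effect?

0..1  gid  (1B, 1-aligned)
1..4  -- padding (3B)
4..12  cpu  (8B, 4-aligned)
12..20  start_time  (8B, 4-aligned)
20..28  rss  (8B, 4-aligned)
28..36  refcount  (8B, 4-aligned)
36..37  state  (1B, 1-aligned)
37..38  lock  (1B, 1-aligned)
38..40  -- padding (2B)
40..44  pid  (4B, 4-aligned)
44..48  uid  (4B, 4-aligned)
sizeof = 48, alignof = 4

48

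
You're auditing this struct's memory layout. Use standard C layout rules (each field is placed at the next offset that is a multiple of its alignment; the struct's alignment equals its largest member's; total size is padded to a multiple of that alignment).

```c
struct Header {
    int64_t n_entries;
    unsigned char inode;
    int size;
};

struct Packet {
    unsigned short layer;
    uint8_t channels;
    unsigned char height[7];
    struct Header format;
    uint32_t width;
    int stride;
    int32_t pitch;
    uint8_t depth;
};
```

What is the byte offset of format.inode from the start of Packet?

24

Header: n_entries at 0 (size 8, align 8) → ends 8; inode at 8 (size 1, align 1) → ends 9; pad 3 to align 4 for size; size at 12 (size 4, align 4) → ends 16; total 16 bytes, alignment 8
layer at 0 (size 2, align 2) → ends 2
channels at 2 (size 1, align 1) → ends 3
height at 3 (size 7, align 1) → ends 10
pad 6 to align 8 for format
format at 16 (size 16, align 8) → ends 32
within Header: inode at 8
16 + 8 = 24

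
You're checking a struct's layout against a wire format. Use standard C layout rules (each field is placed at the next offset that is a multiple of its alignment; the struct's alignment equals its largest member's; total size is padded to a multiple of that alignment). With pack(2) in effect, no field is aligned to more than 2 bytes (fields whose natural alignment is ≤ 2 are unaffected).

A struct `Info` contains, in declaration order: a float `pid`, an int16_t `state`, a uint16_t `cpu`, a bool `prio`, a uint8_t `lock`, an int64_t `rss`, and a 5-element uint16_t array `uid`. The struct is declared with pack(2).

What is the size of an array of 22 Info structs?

616

0..4  pid  (4B, 2-aligned)
4..6  state  (2B, 2-aligned)
6..8  cpu  (2B, 2-aligned)
8..9  prio  (1B, 1-aligned)
9..10  lock  (1B, 1-aligned)
10..18  rss  (8B, 2-aligned)
18..28  uid  (10B, 2-aligned)
sizeof = 28, alignof = 2
array of 22: 22 × 28 = 616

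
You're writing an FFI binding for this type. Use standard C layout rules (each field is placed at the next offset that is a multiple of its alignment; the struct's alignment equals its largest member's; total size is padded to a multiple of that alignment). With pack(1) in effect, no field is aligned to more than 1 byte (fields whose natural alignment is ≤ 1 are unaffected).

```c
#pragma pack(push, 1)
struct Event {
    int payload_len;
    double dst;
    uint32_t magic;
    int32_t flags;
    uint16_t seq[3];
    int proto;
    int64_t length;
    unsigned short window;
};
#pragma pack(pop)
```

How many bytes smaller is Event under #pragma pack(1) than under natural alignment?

16

natural layout:
  0..4  payload_len  (4B, 4-aligned)
  4..8  -- padding (4B)
  8..16  dst  (8B, 8-aligned)
  16..20  magic  (4B, 4-aligned)
  20..24  flags  (4B, 4-aligned)
  24..30  seq  (6B, 2-aligned)
  30..32  -- padding (2B)
  32..36  proto  (4B, 4-aligned)
  36..40  -- padding (4B)
  40..48  length  (8B, 8-aligned)
  48..50  window  (2B, 2-aligned)
  50..56  -- tail padding (6B)
  sizeof = 56, alignof = 8
packed(1) layout:
  0..4  payload_len  (4B, 1-aligned)
  4..12  dst  (8B, 1-aligned)
  12..16  magic  (4B, 1-aligned)
  16..20  flags  (4B, 1-aligned)
  20..26  seq  (6B, 1-aligned)
  26..30  proto  (4B, 1-aligned)
  30..38  length  (8B, 1-aligned)
  38..40  window  (2B, 1-aligned)
  sizeof = 40, alignof = 1
56 − 40 = 16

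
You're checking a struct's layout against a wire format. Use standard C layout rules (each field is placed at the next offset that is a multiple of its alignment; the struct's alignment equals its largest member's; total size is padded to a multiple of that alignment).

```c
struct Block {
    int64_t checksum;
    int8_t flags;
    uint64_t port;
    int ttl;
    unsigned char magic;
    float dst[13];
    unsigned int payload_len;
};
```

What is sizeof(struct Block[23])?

2024

checksum at 0 (size 8, align 8) → ends 8
flags at 8 (size 1, align 1) → ends 9
pad 7 to align 8 for port
port at 16 (size 8, align 8) → ends 24
ttl at 24 (size 4, align 4) → ends 28
magic at 28 (size 1, align 1) → ends 29
pad 3 to align 4 for dst
dst at 32 (size 52, align 4) → ends 84
payload_len at 84 (size 4, align 4) → ends 88
total 88 bytes, alignment 8
array of 23: 23 × 88 = 2024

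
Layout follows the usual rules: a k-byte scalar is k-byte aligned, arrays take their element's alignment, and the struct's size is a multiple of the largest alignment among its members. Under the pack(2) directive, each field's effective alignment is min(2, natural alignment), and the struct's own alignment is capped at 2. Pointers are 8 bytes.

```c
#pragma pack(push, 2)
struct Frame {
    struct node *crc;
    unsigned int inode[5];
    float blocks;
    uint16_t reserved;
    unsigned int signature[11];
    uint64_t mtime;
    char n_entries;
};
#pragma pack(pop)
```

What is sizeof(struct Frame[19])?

1672

@0: crc [8B, align 2] → 8
@8: inode [20B, align 2] → 28
@28: blocks [4B, align 2] → 32
@32: reserved [2B, align 2] → 34
@34: signature [44B, align 2] → 78
@78: mtime [8B, align 2] → 86
@86: n_entries [1B, align 1] → 87
+1 tail pad (align 2)
size 88, align 2
array of 19: 19 × 88 = 1672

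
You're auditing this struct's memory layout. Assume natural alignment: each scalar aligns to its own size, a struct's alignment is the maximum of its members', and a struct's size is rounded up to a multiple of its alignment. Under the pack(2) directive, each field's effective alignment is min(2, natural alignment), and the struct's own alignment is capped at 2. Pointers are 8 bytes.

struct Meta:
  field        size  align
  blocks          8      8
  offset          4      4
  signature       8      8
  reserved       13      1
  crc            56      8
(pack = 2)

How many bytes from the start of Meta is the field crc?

34

blocks at 0 (size 8, align 2) → ends 8
offset at 8 (size 4, align 2) → ends 12
signature at 12 (size 8, align 2) → ends 20
reserved at 20 (size 13, align 1) → ends 33
pad 1 to align 2 for crc
crc at 34 (size 56, align 2) → ends 90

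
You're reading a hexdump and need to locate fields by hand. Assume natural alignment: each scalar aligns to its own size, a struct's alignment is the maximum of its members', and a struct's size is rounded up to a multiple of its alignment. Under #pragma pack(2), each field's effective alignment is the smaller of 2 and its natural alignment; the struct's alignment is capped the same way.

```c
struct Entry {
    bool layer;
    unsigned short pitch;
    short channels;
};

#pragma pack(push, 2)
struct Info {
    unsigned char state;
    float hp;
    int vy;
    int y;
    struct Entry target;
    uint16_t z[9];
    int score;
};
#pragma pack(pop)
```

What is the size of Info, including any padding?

Entry: layer at 0 (size 1, align 1) → ends 1; pad 1 to align 2 for pitch; pitch at 2 (size 2, align 2) → ends 4; channels at 4 (size 2, align 2) → ends 6; total 6 bytes, alignment 2
state at 0 (size 1, align 1) → ends 1
pad 1 to align 2 for hp
hp at 2 (size 4, align 2) → ends 6
vy at 6 (size 4, align 2) → ends 10
y at 10 (size 4, align 2) → ends 14
target at 14 (size 6, align 2) → ends 20
z at 20 (size 18, align 2) → ends 38
score at 38 (size 4, align 2) → ends 42
total 42 bytes, alignment 2

42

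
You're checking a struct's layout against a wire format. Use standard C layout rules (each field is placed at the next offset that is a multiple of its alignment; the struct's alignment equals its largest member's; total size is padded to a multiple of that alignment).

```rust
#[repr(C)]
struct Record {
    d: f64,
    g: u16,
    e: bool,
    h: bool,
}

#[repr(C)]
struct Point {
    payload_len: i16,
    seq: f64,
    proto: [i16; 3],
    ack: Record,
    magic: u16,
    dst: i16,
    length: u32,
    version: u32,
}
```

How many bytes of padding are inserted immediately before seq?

6

Record: 0..8  d  (8B, 8-aligned); 8..10  g  (2B, 2-aligned); 10..11  e  (1B, 1-aligned); 11..12  h  (1B, 1-aligned); 12..16  -- tail padding (4B); sizeof = 16, alignof = 8
0..2  payload_len  (2B, 2-aligned)
2..8  -- padding (6B)
8..16  seq  (8B, 8-aligned)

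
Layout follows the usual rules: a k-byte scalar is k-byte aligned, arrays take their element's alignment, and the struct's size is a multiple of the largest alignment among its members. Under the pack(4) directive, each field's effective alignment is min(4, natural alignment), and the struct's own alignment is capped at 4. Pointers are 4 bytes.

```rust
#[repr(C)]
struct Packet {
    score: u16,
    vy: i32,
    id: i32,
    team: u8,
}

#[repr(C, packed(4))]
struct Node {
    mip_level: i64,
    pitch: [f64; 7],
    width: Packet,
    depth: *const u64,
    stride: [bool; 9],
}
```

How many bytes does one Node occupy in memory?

Packet: score at 0 (size 2, align 2) → ends 2; pad 2 to align 4 for vy; vy at 4 (size 4, align 4) → ends 8; id at 8 (size 4, align 4) → ends 12; team at 12 (size 1, align 1) → ends 13; tail pad 3 to reach multiple of 4; total 16 bytes, alignment 4
mip_level at 0 (size 8, align 4) → ends 8
pitch at 8 (size 56, align 4) → ends 64
width at 64 (size 16, align 4) → ends 80
depth at 80 (size 4, align 4) → ends 84
stride at 84 (size 9, align 1) → ends 93
tail pad 3 to reach multiple of 4
total 96 bytes, alignment 4

96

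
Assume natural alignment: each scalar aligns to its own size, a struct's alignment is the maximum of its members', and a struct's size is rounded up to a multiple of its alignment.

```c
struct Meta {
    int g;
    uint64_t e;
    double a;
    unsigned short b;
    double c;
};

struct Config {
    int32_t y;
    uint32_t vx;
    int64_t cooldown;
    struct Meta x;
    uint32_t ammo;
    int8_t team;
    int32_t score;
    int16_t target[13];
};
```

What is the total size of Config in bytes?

Meta: @0: g [4B, align 4] → 4; +4 pad (align 8); @8: e [8B, align 8] → 16; @16: a [8B, align 8] → 24; @24: b [2B, align 2] → 26; +6 pad (align 8); @32: c [8B, align 8] → 40; size 40, align 8
@0: y [4B, align 4] → 4
@4: vx [4B, align 4] → 8
@8: cooldown [8B, align 8] → 16
@16: x [40B, align 8] → 56
@56: ammo [4B, align 4] → 60
@60: team [1B, align 1] → 61
+3 pad (align 4)
@64: score [4B, align 4] → 68
@68: target [26B, align 2] → 94
+2 tail pad (align 8)
size 96, align 8

96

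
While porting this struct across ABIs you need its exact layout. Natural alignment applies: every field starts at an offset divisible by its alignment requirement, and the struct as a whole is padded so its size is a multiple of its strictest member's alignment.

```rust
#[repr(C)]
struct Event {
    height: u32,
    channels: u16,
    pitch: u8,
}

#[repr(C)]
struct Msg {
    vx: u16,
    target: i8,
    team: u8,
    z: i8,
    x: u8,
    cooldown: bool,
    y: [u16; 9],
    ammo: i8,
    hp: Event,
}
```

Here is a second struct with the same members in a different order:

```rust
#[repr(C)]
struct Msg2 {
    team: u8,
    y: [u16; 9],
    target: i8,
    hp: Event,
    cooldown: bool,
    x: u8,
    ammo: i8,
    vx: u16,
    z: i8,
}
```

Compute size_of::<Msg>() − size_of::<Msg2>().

-4

Event: @0: height [4B, align 4] → 4; @4: channels [2B, align 2] → 6; @6: pitch [1B, align 1] → 7; +1 tail pad (align 4); size 8, align 4
@0: vx [2B, align 2] → 2
@2: target [1B, align 1] → 3
@3: team [1B, align 1] → 4
@4: z [1B, align 1] → 5
@5: x [1B, align 1] → 6
@6: cooldown [1B, align 1] → 7
+1 pad (align 2)
@8: y [18B, align 2] → 26
@26: ammo [1B, align 1] → 27
+1 pad (align 4)
@28: hp [8B, align 4] → 36
size 36, align 4
— Msg2 —
@0: team [1B, align 1] → 1
+1 pad (align 2)
@2: y [18B, align 2] → 20
@20: target [1B, align 1] → 21
+3 pad (align 4)
@24: hp [8B, align 4] → 32
@32: cooldown [1B, align 1] → 33
@33: x [1B, align 1] → 34
@34: ammo [1B, align 1] → 35
+1 pad (align 2)
@36: vx [2B, align 2] → 38
@38: z [1B, align 1] → 39
+1 tail pad (align 4)
size 40, align 4
36 − 40 = -4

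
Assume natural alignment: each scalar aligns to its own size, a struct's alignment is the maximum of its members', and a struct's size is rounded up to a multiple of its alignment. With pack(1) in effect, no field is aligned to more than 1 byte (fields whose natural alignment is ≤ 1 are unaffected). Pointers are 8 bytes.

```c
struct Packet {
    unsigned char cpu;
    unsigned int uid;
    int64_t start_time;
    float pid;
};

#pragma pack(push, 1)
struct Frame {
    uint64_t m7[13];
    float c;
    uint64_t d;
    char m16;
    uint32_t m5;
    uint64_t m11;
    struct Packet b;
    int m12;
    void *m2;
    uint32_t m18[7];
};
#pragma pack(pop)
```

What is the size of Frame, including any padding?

193

Packet: @0: cpu [1B, align 1] → 1; +3 pad (align 4); @4: uid [4B, align 4] → 8; @8: start_time [8B, align 8] → 16; @16: pid [4B, align 4] → 20; +4 tail pad (align 8); size 24, align 8
@0: m7 [104B, align 1] → 104
@104: c [4B, align 1] → 108
@108: d [8B, align 1] → 116
@116: m16 [1B, align 1] → 117
@117: m5 [4B, align 1] → 121
@121: m11 [8B, align 1] → 129
@129: b [24B, align 1] → 153
@153: m12 [4B, align 1] → 157
@157: m2 [8B, align 1] → 165
@165: m18 [28B, align 1] → 193
size 193, align 1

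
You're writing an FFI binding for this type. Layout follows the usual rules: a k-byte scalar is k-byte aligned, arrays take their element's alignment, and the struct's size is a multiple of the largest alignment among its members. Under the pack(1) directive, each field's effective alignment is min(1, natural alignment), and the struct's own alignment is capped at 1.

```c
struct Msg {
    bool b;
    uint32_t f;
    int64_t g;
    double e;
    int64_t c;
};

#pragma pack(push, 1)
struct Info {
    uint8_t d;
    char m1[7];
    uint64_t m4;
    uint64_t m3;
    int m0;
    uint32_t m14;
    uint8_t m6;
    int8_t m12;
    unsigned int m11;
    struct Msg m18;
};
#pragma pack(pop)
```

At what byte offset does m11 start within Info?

34

Msg: b at 0 (size 1, align 1) → ends 1; pad 3 to align 4 for f; f at 4 (size 4, align 4) → ends 8; g at 8 (size 8, align 8) → ends 16; e at 16 (size 8, align 8) → ends 24; c at 24 (size 8, align 8) → ends 32; total 32 bytes, alignment 8
d at 0 (size 1, align 1) → ends 1
m1 at 1 (size 7, align 1) → ends 8
m4 at 8 (size 8, align 1) → ends 16
m3 at 16 (size 8, align 1) → ends 24
m0 at 24 (size 4, align 1) → ends 28
m14 at 28 (size 4, align 1) → ends 32
m6 at 32 (size 1, align 1) → ends 33
m12 at 33 (size 1, align 1) → ends 34
m11 at 34 (size 4, align 1) → ends 38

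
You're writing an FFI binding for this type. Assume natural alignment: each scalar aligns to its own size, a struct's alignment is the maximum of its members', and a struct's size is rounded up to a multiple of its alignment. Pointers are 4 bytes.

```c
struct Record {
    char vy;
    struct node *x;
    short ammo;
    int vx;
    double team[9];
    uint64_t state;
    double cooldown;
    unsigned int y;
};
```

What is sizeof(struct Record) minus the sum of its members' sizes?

9

0..1  vy  (1B, 1-aligned)
1..4  -- padding (3B)
4..8  x  (4B, 4-aligned)
8..10  ammo  (2B, 2-aligned)
10..12  -- padding (2B)
12..16  vx  (4B, 4-aligned)
16..88  team  (72B, 8-aligned)
88..96  state  (8B, 8-aligned)
96..104  cooldown  (8B, 8-aligned)
104..108  y  (4B, 4-aligned)
108..112  -- tail padding (4B)
sizeof = 112, alignof = 8
data bytes 103, size 112 → padding 9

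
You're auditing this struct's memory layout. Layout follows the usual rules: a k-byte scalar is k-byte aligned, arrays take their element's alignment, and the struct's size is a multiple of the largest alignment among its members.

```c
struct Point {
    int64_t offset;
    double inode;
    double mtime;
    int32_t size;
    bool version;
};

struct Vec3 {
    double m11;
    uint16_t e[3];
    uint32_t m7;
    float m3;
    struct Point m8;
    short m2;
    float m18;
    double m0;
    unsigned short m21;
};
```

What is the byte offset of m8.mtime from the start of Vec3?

Point: @0: offset [8B, align 8] → 8; @8: inode [8B, align 8] → 16; @16: mtime [8B, align 8] → 24; @24: size [4B, align 4] → 28; @28: version [1B, align 1] → 29; +3 tail pad (align 8); size 32, align 8
@0: m11 [8B, align 8] → 8
@8: e [6B, align 2] → 14
+2 pad (align 4)
@16: m7 [4B, align 4] → 20
@20: m3 [4B, align 4] → 24
@24: m8 [32B, align 8] → 56
within Point: mtime at 16
24 + 16 = 40

40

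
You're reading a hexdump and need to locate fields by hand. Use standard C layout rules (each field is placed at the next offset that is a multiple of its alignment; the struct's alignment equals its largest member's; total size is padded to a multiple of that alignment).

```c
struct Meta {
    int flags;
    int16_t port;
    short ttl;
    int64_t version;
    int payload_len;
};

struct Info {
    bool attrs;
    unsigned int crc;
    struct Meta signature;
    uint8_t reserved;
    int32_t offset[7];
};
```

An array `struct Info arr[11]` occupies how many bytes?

704

Meta: @0: flags [4B, align 4] → 4; @4: port [2B, align 2] → 6; @6: ttl [2B, align 2] → 8; @8: version [8B, align 8] → 16; @16: payload_len [4B, align 4] → 20; +4 tail pad (align 8); size 24, align 8
@0: attrs [1B, align 1] → 1
+3 pad (align 4)
@4: crc [4B, align 4] → 8
@8: signature [24B, align 8] → 32
@32: reserved [1B, align 1] → 33
+3 pad (align 4)
@36: offset [28B, align 4] → 64
size 64, align 8
array of 11: 11 × 64 = 704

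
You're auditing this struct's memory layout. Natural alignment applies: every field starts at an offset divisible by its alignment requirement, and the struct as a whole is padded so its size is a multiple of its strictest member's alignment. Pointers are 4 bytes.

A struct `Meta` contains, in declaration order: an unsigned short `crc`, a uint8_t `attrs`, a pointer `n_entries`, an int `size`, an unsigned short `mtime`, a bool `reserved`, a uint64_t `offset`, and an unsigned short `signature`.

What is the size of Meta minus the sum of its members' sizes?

8

crc at 0 (size 2, align 2) → ends 2
attrs at 2 (size 1, align 1) → ends 3
pad 1 to align 4 for n_entries
n_entries at 4 (size 4, align 4) → ends 8
size at 8 (size 4, align 4) → ends 12
mtime at 12 (size 2, align 2) → ends 14
reserved at 14 (size 1, align 1) → ends 15
pad 1 to align 8 for offset
offset at 16 (size 8, align 8) → ends 24
signature at 24 (size 2, align 2) → ends 26
tail pad 6 to reach multiple of 8
total 32 bytes, alignment 8
data bytes 24, size 32 → padding 8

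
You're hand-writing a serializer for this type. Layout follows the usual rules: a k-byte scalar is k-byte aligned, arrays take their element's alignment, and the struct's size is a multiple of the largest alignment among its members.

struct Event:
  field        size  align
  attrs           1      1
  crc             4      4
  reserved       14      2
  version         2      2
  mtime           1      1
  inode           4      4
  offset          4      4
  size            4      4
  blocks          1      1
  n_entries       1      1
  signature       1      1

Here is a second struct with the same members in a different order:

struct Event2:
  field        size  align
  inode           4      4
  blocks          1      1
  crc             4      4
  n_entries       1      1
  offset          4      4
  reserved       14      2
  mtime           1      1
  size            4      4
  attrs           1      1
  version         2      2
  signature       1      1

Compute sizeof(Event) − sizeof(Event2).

0..1  attrs  (1B, 1-aligned)
1..4  -- padding (3B)
4..8  crc  (4B, 4-aligned)
8..22  reserved  (14B, 2-aligned)
22..24  version  (2B, 2-aligned)
24..25  mtime  (1B, 1-aligned)
25..28  -- padding (3B)
28..32  inode  (4B, 4-aligned)
32..36  offset  (4B, 4-aligned)
36..40  size  (4B, 4-aligned)
40..41  blocks  (1B, 1-aligned)
41..42  n_entries  (1B, 1-aligned)
42..43  signature  (1B, 1-aligned)
43..44  -- tail padding (1B)
sizeof = 44, alignof = 4
— Event2 —
0..4  inode  (4B, 4-aligned)
4..5  blocks  (1B, 1-aligned)
5..8  -- padding (3B)
8..12  crc  (4B, 4-aligned)
12..13  n_entries  (1B, 1-aligned)
13..16  -- padding (3B)
16..20  offset  (4B, 4-aligned)
20..34  reserved  (14B, 2-aligned)
34..35  mtime  (1B, 1-aligned)
35..36  -- padding (1B)
36..40  size  (4B, 4-aligned)
40..41  attrs  (1B, 1-aligned)
41..42  -- padding (1B)
42..44  version  (2B, 2-aligned)
44..45  signature  (1B, 1-aligned)
45..48  -- tail padding (3B)
sizeof = 48, alignof = 4
44 − 48 = -4

-4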